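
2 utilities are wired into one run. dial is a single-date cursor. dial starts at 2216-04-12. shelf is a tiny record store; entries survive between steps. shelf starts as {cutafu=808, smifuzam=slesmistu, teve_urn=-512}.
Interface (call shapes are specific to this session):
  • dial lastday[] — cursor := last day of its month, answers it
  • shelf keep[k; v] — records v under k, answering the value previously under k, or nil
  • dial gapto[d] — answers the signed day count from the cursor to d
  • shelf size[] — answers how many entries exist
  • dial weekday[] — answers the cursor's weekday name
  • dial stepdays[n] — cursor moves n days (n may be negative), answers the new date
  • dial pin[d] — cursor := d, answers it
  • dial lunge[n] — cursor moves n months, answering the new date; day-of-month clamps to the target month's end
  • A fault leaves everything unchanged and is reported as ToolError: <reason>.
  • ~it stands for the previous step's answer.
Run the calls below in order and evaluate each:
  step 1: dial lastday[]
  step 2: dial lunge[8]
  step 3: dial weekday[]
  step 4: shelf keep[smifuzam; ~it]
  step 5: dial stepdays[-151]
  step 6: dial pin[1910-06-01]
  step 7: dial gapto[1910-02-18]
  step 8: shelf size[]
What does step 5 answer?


==> dial lastday()
<== 2216-04-30
==> dial lunge(8)
<== 2216-12-30
==> dial weekday()
<== Monday
==> shelf keep(smifuzam, ~it)
<== slesmistu
==> dial stepdays(-151)
<== 2216-08-01
==> dial pin(1910-06-01)
<== 1910-06-01
==> dial gapto(1910-02-18)
<== -103
==> shelf size()
<== 3

Answer: 2216-08-01


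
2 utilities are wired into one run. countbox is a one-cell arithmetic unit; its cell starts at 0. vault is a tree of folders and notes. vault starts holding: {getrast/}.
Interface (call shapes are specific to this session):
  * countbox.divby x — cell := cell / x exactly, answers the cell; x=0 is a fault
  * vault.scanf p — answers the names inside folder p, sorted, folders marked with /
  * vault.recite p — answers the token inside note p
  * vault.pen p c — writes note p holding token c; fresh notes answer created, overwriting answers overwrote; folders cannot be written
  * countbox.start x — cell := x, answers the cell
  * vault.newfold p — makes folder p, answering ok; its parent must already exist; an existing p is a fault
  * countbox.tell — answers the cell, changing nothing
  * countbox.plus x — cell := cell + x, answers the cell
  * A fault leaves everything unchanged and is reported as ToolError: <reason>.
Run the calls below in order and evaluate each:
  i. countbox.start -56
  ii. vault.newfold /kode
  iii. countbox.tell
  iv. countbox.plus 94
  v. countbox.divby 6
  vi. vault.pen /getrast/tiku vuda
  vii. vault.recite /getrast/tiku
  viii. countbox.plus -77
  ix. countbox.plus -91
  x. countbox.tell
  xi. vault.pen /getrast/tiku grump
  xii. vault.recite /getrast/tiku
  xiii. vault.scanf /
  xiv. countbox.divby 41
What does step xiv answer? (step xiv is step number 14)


→ countbox.start(x=-56)
← -56
→ vault.newfold(p=/kode)
← ok
→ countbox.tell()
← -56
→ countbox.plus(x=94)
← 38
→ countbox.divby(x=6)
← 19/3
→ vault.pen(p=/getrast/tiku, c=vuda)
← created
→ vault.recite(p=/getrast/tiku)
← vuda
→ countbox.plus(x=-77)
← -212/3
→ countbox.plus(x=-91)
← -485/3
→ countbox.tell()
← -485/3
→ vault.pen(p=/getrast/tiku, c=grump)
← overwrote
→ vault.recite(p=/getrast/tiku)
← grump
→ vault.scanf(p=/)
← [getrast/, kode/]
→ countbox.divby(x=41)
← -485/123

Answer: -485/123


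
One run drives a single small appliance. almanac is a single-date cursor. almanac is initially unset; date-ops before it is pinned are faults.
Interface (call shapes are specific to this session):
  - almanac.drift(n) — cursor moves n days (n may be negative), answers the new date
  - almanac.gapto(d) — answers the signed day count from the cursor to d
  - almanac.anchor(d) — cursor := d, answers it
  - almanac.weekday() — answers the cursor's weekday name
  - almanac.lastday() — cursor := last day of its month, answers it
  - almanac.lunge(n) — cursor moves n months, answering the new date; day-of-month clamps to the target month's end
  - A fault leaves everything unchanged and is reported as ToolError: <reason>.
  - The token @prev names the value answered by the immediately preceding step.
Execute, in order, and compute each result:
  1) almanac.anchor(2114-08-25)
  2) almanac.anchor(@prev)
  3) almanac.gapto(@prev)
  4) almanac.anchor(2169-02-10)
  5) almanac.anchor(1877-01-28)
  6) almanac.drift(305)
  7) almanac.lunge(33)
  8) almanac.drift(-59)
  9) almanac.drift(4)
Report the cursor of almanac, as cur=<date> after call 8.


;; 1. anchor(2114-08-25) => 2114-08-25
;; 2. anchor(@prev) => 2114-08-25
;; 3. gapto(@prev) => 0
;; 4. anchor(2169-02-10) => 2169-02-10
;; 5. anchor(1877-01-28) => 1877-01-28
;; 6. drift(305) => 1877-11-29
;; 7. lunge(33) => 1880-08-29
;; 8. drift(-59) => 1880-07-01
;; 9. drift(4) => 1880-07-05

Answer: cur=1880-07-01


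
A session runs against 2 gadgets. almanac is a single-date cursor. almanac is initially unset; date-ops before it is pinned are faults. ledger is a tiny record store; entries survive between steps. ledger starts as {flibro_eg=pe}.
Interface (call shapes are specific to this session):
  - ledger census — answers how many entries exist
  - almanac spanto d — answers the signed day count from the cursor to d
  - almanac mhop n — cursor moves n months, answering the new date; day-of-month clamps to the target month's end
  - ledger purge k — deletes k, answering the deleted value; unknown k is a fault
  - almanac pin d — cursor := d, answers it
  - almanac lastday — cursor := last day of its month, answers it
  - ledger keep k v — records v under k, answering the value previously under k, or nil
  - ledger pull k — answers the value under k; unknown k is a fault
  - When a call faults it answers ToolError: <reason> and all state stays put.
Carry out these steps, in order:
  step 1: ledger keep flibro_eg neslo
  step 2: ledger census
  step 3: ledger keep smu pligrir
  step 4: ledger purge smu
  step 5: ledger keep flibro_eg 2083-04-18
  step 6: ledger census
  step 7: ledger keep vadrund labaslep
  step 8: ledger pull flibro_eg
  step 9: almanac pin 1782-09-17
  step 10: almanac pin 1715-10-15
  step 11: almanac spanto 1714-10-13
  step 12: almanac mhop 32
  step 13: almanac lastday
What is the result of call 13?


Answer: 1718-06-30

Derivation:
·→ ledger keep(k='flibro_eg', v='neslo')
·← pe
·→ ledger census()
·← 1
·→ ledger keep(k='smu', v='pligrir')
·← nil
·→ ledger purge(k='smu')
·← pligrir
·→ ledger keep(k='flibro_eg', v='2083-04-18')
·← neslo
·→ ledger census()
·← 1
·→ ledger keep(k='vadrund', v='labaslep')
·← nil
·→ ledger pull(k='flibro_eg')
·← 2083-04-18
·→ almanac pin(d='1782-09-17')
·← 1782-09-17
·→ almanac pin(d='1715-10-15')
·← 1715-10-15
·→ almanac spanto(d='1714-10-13')
·← -367
·→ almanac mhop(n='32')
·← 1718-06-15
·→ almanac lastday()
·← 1718-06-30


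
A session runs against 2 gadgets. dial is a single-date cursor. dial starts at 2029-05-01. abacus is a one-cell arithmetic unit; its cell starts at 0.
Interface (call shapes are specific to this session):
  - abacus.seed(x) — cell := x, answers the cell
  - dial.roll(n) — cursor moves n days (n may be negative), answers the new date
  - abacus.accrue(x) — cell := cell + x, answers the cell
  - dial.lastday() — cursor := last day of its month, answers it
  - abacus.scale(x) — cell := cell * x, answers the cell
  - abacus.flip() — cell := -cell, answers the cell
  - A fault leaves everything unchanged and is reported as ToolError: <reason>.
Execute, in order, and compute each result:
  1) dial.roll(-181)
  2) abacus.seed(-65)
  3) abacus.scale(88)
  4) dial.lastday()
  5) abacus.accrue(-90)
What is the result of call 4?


Answer: 2028-11-30

Derivation:
Do: roll[n=-181]
See: 2028-11-01
Do: seed[x=-65]
See: -65
Do: scale[x=88]
See: -5720
Do: lastday[]
See: 2028-11-30
Do: accrue[x=-90]
See: -5810


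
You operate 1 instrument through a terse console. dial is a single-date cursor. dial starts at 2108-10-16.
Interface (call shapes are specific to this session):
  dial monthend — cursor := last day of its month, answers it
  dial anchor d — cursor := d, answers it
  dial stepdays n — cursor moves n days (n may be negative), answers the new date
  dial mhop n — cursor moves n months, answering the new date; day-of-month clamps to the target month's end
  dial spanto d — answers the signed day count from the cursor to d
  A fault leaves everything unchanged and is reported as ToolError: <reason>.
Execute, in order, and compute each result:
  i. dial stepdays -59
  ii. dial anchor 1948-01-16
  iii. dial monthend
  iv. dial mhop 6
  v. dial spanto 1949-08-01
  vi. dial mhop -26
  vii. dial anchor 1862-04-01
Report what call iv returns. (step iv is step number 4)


→ dial stepdays(n='-59')
← 2108-08-18
→ dial anchor(d='1948-01-16')
← 1948-01-16
→ dial monthend()
← 1948-01-31
→ dial mhop(n='6')
← 1948-07-31
→ dial spanto(d='1949-08-01')
← 366
→ dial mhop(n='-26')
← 1946-05-31
→ dial anchor(d='1862-04-01')
← 1862-04-01

Answer: 1948-07-31


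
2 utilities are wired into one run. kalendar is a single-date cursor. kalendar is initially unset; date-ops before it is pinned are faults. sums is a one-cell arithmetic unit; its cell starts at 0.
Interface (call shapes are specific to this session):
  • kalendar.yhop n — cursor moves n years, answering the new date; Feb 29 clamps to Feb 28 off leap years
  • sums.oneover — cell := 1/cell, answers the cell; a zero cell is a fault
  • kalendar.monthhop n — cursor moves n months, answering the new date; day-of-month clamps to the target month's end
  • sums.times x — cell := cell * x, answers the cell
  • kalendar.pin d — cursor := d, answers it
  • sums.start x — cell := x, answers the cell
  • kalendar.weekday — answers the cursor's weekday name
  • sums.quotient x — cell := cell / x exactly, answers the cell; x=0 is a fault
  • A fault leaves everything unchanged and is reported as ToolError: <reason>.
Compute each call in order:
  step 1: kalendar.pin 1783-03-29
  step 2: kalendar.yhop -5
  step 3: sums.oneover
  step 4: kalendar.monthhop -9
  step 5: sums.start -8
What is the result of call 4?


Answer: 1777-06-29

Derivation:
I run kalendar.pin passing d: 1783-03-29: 1783-03-29.
I call kalendar.yhop passing n: -5, and observe 1778-03-29.
I run sums.oneover(), and get ToolError: reciprocal of zero.
Using kalendar.monthhop passing n: -9, — result: 1777-06-29.
I try sums.start passing x: -8, yielding -8.


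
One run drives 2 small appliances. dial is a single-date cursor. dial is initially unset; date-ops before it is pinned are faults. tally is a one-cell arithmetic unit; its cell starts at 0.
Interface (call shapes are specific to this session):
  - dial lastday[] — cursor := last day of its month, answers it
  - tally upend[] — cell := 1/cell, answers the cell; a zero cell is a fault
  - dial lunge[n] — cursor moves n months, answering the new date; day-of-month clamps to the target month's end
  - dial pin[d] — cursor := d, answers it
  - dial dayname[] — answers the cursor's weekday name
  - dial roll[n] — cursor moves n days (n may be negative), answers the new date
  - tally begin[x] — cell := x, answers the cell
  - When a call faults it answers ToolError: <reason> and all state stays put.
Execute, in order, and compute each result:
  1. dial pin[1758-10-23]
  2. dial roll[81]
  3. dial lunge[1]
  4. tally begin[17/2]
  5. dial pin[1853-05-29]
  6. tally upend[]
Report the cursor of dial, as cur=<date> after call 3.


Step: dial pin[d='1758-10-23']
Result: 1758-10-23
Step: dial roll[n='81']
Result: 1759-01-12
Step: dial lunge[n='1']
Result: 1759-02-12
Step: tally begin[x='17/2']
Result: 17/2
Step: dial pin[d='1853-05-29']
Result: 1853-05-29
Step: tally upend[]
Result: 2/17

Answer: cur=1759-02-12


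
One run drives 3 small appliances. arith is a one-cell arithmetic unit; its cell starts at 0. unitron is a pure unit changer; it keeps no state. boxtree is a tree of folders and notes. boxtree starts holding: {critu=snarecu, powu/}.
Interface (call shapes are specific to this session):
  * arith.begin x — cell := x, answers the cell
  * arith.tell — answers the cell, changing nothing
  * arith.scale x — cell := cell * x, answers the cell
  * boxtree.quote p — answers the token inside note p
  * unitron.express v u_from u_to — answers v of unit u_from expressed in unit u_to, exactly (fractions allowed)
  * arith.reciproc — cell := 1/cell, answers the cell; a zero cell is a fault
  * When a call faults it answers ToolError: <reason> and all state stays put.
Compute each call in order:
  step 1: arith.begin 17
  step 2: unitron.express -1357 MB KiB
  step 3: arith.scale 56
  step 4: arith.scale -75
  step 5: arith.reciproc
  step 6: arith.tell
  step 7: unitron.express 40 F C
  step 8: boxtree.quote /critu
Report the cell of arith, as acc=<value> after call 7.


! arith.begin(x: 17) : 17
! unitron.express(v: -1357, u_from: MB, u_to: KiB) : -21203125/16
! arith.scale(x: 56) : 952
! arith.scale(x: -75) : -71400
! arith.reciproc() : -1/71400
! arith.tell() : -1/71400
! unitron.express(v: 40, u_from: F, u_to: C) : 40/9
! boxtree.quote(p: /critu) : snarecu

Answer: acc=-1/71400


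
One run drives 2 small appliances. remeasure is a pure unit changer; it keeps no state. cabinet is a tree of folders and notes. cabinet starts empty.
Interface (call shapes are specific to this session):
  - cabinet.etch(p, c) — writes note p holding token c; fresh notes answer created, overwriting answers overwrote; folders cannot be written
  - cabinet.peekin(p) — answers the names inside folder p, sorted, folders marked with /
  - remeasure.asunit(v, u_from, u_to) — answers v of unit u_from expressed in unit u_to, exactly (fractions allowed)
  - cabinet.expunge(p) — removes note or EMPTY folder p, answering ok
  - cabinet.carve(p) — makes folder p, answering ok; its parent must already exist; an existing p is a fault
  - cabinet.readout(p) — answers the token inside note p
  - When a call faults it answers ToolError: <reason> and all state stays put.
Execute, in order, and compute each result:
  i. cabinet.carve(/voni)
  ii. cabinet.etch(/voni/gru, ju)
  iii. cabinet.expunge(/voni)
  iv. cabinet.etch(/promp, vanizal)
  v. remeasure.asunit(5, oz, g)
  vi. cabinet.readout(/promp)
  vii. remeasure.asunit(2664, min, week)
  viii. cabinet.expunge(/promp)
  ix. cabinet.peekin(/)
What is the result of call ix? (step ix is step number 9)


Answer: [voni/]

Derivation:
;; cabinet.carve(p: /voni) == ok
;; cabinet.etch(p: /voni/gru, c: ju) == created
;; cabinet.expunge(p: /voni) == ToolError: not empty
;; cabinet.etch(p: /promp, c: vanizal) == created
;; remeasure.asunit(v: 5, u_from: oz, u_to: g) == 45359237/320000
;; cabinet.readout(p: /promp) == vanizal
;; remeasure.asunit(v: 2664, u_from: min, u_to: week) == 37/140
;; cabinet.expunge(p: /promp) == ok
;; cabinet.peekin(p: /) == [voni/]


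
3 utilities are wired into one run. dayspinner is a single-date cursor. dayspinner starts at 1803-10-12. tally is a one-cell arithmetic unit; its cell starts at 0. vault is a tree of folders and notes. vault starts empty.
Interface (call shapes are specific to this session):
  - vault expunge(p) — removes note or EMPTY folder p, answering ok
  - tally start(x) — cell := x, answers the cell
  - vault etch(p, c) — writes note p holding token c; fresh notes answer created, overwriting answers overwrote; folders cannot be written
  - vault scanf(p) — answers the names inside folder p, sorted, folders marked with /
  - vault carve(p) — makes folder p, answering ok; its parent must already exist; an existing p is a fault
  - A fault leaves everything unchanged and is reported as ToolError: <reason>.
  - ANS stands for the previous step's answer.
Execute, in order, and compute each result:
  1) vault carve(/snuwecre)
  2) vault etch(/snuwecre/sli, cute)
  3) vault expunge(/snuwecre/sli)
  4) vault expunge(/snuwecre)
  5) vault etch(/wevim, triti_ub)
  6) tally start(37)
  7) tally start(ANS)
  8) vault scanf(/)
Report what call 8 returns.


Answer: [wevim]

Derivation:
>> vault carve(p=/snuwecre)
<< ok
>> vault etch(p=/snuwecre/sli, c=cute)
<< created
>> vault expunge(p=/snuwecre/sli)
<< ok
>> vault expunge(p=/snuwecre)
<< ok
>> vault etch(p=/wevim, c=triti_ub)
<< created
>> tally start(x=37)
<< 37
>> tally start(x=ANS)
<< 37
>> vault scanf(p=/)
<< [wevim]


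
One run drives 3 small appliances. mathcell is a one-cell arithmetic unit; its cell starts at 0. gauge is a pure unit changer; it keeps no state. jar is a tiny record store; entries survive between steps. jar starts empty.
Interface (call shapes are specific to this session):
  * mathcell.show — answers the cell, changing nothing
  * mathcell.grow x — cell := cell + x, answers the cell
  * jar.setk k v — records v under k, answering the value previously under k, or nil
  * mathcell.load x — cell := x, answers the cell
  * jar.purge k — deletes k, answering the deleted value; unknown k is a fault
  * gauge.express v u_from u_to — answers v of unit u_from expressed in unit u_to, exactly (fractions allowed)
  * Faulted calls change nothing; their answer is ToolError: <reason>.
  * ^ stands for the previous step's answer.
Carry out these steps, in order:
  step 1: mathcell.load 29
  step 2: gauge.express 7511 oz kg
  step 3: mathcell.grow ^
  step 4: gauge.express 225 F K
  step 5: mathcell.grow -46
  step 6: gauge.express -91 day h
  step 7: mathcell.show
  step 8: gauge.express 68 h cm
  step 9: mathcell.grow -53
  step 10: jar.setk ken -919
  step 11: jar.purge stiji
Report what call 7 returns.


Answer: 313493229107/1600000000

Derivation:
Do: mathcell.load[29]
See: 29
Do: gauge.express[7511; oz; kg]
See: 340693229107/1600000000
Do: mathcell.grow[^]
See: 387093229107/1600000000
Do: gauge.express[225; F; K]
See: 68467/180
Do: mathcell.grow[-46]
See: 313493229107/1600000000
Do: gauge.express[-91; day; h]
See: -2184
Do: mathcell.show[]
See: 313493229107/1600000000
Do: gauge.express[68; h; cm]
See: ToolError: incompatible units
Do: mathcell.grow[-53]
See: 228693229107/1600000000
Do: jar.setk[ken; -919]
See: nil
Do: jar.purge[stiji]
See: ToolError: no such key stiji


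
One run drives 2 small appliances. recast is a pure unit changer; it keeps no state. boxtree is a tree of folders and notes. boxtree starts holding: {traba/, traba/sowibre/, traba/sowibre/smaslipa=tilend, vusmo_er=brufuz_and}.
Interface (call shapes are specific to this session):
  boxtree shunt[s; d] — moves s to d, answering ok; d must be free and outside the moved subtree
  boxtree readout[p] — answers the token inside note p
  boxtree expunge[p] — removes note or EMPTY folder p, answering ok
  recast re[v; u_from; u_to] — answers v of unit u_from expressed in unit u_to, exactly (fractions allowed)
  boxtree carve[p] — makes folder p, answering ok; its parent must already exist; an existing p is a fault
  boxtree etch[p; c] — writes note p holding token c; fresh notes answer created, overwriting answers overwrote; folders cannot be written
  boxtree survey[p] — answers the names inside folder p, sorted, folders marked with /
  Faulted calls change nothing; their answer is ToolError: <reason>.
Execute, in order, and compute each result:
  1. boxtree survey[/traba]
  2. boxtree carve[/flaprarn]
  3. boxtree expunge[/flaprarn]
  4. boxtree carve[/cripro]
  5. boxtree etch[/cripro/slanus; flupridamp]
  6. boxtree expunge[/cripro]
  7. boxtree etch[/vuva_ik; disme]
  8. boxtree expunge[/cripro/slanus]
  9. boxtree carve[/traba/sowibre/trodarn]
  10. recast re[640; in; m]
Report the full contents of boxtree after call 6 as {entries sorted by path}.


Answer: {cripro/, cripro/slanus=flupridamp, traba/, traba/sowibre/, traba/sowibre/smaslipa=tilend, vusmo_er=brufuz_and}

Derivation:
-> boxtree survey(p='/traba')
<- [sowibre/]
-> boxtree carve(p='/flaprarn')
<- ok
-> boxtree expunge(p='/flaprarn')
<- ok
-> boxtree carve(p='/cripro')
<- ok
-> boxtree etch(p='/cripro/slanus', c='flupridamp')
<- created
-> boxtree expunge(p='/cripro')
<- ToolError: not empty
-> boxtree etch(p='/vuva_ik', c='disme')
<- created
-> boxtree expunge(p='/cripro/slanus')
<- ok
-> boxtree carve(p='/traba/sowibre/trodarn')
<- ok
-> recast re(v='640', u_from='in', u_to='m')
<- 2032/125


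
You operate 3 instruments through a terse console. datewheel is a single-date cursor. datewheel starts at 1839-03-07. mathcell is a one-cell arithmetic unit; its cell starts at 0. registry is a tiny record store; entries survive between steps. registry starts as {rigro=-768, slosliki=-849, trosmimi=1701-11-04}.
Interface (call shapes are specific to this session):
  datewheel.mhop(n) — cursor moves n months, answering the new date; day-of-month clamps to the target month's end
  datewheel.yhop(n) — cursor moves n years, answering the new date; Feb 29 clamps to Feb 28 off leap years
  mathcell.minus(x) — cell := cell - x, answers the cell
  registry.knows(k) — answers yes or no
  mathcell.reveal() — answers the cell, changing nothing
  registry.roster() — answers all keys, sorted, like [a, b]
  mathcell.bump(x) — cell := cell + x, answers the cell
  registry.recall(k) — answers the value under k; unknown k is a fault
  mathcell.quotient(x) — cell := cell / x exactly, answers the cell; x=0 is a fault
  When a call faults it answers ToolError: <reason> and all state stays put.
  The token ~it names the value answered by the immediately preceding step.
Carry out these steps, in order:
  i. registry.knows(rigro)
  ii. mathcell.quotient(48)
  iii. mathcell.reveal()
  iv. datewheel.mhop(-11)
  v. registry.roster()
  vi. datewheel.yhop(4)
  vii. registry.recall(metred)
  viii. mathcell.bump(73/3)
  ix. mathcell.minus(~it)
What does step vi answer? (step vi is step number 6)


Answer: 1842-04-07

Derivation:
Next I call knows with k→rigro: yes.
I try quotient with x→48, and get 0.
Using reveal, and get 0.
Now I run mhop with n→-11, and get 1838-04-07.
I try roster, and see [rigro, slosliki, trosmimi].
I call yhop with n→4, and see 1842-04-07.
I run recall with k→metred, and see ToolError: no such key metred.
Now I run bump with x→73/3, — result: 73/3.
Now I run minus with x→~it, giving 0.


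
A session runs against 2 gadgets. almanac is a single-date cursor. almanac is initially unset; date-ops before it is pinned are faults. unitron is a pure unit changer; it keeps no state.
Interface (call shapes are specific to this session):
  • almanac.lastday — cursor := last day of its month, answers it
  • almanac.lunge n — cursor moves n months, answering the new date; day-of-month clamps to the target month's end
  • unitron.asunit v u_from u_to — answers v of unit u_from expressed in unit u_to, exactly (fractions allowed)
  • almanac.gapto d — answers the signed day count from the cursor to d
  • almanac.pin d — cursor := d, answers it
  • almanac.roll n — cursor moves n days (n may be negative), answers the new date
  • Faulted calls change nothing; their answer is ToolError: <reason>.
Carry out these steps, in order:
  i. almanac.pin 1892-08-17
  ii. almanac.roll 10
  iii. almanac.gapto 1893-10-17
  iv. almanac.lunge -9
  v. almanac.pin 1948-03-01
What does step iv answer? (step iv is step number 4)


% almanac.pin d→1892-08-17
  1892-08-17
% almanac.roll n→10
  1892-08-27
% almanac.gapto d→1893-10-17
  416
% almanac.lunge n→-9
  1891-11-27
% almanac.pin d→1948-03-01
  1948-03-01

Answer: 1891-11-27


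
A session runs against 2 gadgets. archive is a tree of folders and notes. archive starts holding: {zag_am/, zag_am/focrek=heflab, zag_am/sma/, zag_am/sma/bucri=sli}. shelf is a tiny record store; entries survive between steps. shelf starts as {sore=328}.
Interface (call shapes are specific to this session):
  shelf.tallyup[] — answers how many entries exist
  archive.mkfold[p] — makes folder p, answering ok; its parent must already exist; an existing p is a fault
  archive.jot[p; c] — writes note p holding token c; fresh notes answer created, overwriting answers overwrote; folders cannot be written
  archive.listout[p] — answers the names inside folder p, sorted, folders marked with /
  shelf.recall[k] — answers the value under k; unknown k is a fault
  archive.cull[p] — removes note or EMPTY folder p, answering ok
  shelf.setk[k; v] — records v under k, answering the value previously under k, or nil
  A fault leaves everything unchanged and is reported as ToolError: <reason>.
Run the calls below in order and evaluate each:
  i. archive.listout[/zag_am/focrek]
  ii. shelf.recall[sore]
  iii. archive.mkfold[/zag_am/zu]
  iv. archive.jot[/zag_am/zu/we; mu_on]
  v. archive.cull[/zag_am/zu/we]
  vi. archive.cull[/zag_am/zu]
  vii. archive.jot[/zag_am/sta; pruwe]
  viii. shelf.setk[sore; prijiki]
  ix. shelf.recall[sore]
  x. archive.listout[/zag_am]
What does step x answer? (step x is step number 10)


Answer: [focrek, sma/, sta]

Derivation:
-> archive.listout(p: /zag_am/focrek)
<- ToolError: not a directory
-> shelf.recall(k: sore)
<- 328
-> archive.mkfold(p: /zag_am/zu)
<- ok
-> archive.jot(p: /zag_am/zu/we, c: mu_on)
<- created
-> archive.cull(p: /zag_am/zu/we)
<- ok
-> archive.cull(p: /zag_am/zu)
<- ok
-> archive.jot(p: /zag_am/sta, c: pruwe)
<- created
-> shelf.setk(k: sore, v: prijiki)
<- 328
-> shelf.recall(k: sore)
<- prijiki
-> archive.listout(p: /zag_am)
<- [focrek, sma/, sta]


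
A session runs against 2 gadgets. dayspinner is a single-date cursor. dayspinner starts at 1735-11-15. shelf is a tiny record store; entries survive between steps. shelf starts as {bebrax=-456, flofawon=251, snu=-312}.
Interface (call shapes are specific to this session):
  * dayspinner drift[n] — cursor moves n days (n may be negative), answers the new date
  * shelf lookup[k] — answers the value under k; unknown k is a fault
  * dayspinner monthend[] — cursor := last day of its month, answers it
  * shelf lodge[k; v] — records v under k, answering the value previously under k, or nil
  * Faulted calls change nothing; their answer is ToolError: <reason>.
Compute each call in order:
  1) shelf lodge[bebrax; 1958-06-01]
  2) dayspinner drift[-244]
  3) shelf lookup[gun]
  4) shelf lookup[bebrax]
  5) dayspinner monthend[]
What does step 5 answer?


Answer: 1735-03-31

Derivation:
CALL shelf lodge[k→bebrax; v→1958-06-01]
RET  -456
CALL dayspinner drift[n→-244]
RET  1735-03-16
CALL shelf lookup[k→gun]
RET  ToolError: no such key gun
CALL shelf lookup[k→bebrax]
RET  1958-06-01
CALL dayspinner monthend[]
RET  1735-03-31


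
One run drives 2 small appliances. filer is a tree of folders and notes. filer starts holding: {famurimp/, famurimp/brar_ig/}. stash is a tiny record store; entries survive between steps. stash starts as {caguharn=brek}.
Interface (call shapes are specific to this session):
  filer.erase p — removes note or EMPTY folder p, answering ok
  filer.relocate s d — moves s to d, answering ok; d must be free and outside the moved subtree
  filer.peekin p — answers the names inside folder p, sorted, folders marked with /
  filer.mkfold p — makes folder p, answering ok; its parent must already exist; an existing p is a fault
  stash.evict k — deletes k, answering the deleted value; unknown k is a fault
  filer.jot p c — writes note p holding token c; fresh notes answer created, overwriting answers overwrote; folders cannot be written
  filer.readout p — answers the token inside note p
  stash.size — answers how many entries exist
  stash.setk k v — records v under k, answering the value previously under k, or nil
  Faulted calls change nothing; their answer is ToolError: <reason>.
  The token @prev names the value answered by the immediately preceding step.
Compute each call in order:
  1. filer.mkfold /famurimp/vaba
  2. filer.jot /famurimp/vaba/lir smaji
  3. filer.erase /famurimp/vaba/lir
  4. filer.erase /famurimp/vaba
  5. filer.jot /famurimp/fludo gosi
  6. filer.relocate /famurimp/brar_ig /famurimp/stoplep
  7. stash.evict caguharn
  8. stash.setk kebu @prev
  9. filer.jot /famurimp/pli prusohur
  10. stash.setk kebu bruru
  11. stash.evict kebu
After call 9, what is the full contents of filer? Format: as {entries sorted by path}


==> filer.mkfold(p→/famurimp/vaba)
<== ok
==> filer.jot(p→/famurimp/vaba/lir, c→smaji)
<== created
==> filer.erase(p→/famurimp/vaba/lir)
<== ok
==> filer.erase(p→/famurimp/vaba)
<== ok
==> filer.jot(p→/famurimp/fludo, c→gosi)
<== created
==> filer.relocate(s→/famurimp/brar_ig, d→/famurimp/stoplep)
<== ok
==> stash.evict(k→caguharn)
<== brek
==> stash.setk(k→kebu, v→@prev)
<== nil
==> filer.jot(p→/famurimp/pli, c→prusohur)
<== created
==> stash.setk(k→kebu, v→bruru)
<== brek
==> stash.evict(k→kebu)
<== bruru

Answer: {famurimp/, famurimp/fludo=gosi, famurimp/pli=prusohur, famurimp/stoplep/}


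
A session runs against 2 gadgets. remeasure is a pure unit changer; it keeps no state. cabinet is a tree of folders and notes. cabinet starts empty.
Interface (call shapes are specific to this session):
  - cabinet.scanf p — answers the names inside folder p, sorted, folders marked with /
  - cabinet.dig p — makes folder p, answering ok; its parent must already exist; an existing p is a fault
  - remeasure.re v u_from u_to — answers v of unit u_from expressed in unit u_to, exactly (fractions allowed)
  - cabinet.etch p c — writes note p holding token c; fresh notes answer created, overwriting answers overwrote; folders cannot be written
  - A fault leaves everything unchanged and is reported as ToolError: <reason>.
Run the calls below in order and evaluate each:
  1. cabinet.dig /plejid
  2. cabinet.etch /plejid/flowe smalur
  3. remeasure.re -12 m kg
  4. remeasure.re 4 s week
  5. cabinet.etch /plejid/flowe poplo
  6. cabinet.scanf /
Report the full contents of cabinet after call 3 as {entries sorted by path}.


Do: cabinet.dig[p=/plejid]
See: ok
Do: cabinet.etch[p=/plejid/flowe; c=smalur]
See: created
Do: remeasure.re[v=-12; u_from=m; u_to=kg]
See: ToolError: incompatible units
Do: remeasure.re[v=4; u_from=s; u_to=week]
See: 1/151200
Do: cabinet.etch[p=/plejid/flowe; c=poplo]
See: overwrote
Do: cabinet.scanf[p=/]
See: [plejid/]

Answer: {plejid/, plejid/flowe=smalur}


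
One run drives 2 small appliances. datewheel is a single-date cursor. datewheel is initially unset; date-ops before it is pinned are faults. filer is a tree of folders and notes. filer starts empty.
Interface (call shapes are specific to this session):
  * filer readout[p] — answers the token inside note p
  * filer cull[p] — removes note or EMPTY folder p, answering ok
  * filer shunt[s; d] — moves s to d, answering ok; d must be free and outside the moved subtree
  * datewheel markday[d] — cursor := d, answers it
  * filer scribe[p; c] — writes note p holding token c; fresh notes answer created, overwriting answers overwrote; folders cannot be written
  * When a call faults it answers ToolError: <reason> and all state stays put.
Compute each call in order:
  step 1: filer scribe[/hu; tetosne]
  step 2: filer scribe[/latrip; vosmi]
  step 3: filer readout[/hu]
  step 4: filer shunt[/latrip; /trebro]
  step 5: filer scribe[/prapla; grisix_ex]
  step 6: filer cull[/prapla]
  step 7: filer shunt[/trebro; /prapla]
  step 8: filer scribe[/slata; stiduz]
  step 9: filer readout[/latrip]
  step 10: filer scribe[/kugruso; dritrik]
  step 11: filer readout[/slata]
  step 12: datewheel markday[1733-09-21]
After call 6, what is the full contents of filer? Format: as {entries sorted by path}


Next I call filer scribe passing p='/hu', c='tetosne', and get created.
Now I run filer scribe passing p='/latrip', c='vosmi': created.
I invoke filer readout passing p='/hu', — result: tetosne.
Now I run filer shunt passing s='/latrip', d='/trebro', yielding ok.
Using filer scribe passing p='/prapla', c='grisix_ex', which returns created.
I call filer cull passing p='/prapla': ok.
Using filer shunt passing s='/trebro', d='/prapla', and observe ok.
Now I run filer scribe passing p='/slata', c='stiduz', → created.
I try filer readout passing p='/latrip': ToolError: not found.
Next I call filer scribe passing p='/kugruso', c='dritrik': created.
Calling filer readout passing p='/slata', and get stiduz.
I try datewheel markday passing d='1733-09-21', — result: 1733-09-21.

Answer: {hu=tetosne, trebro=vosmi}


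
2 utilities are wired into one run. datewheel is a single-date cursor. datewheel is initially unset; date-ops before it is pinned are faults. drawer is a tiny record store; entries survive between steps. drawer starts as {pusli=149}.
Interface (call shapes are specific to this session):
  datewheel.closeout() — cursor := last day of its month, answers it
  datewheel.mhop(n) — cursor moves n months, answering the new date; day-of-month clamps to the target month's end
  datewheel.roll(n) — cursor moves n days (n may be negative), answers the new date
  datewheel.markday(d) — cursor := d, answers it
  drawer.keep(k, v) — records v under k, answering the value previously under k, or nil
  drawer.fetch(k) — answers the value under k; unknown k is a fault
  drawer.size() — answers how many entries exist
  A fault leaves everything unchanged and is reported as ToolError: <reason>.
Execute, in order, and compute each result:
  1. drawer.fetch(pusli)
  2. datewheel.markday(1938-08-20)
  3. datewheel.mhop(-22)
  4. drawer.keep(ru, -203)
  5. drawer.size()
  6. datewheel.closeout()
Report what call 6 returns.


Answer: 1936-10-31

Derivation:
$ drawer.fetch k→pusli
[out] 149
$ datewheel.markday d→1938-08-20
[out] 1938-08-20
$ datewheel.mhop n→-22
[out] 1936-10-20
$ drawer.keep k→ru v→-203
[out] nil
$ drawer.size
[out] 2
$ datewheel.closeout
[out] 1936-10-31


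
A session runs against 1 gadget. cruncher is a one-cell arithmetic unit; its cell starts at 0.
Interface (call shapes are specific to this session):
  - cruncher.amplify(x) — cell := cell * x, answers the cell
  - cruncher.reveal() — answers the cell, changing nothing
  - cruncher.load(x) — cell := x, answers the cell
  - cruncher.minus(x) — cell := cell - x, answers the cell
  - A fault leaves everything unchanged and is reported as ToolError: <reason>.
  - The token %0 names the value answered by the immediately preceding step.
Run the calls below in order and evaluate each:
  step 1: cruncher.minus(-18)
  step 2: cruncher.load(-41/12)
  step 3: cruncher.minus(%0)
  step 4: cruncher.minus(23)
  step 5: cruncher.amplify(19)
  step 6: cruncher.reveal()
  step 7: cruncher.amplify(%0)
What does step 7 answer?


CALL cruncher.minus[x=-18]
RET  18
CALL cruncher.load[x=-41/12]
RET  -41/12
CALL cruncher.minus[x=%0]
RET  0
CALL cruncher.minus[x=23]
RET  -23
CALL cruncher.amplify[x=19]
RET  -437
CALL cruncher.reveal[]
RET  -437
CALL cruncher.amplify[x=%0]
RET  190969

Answer: 190969


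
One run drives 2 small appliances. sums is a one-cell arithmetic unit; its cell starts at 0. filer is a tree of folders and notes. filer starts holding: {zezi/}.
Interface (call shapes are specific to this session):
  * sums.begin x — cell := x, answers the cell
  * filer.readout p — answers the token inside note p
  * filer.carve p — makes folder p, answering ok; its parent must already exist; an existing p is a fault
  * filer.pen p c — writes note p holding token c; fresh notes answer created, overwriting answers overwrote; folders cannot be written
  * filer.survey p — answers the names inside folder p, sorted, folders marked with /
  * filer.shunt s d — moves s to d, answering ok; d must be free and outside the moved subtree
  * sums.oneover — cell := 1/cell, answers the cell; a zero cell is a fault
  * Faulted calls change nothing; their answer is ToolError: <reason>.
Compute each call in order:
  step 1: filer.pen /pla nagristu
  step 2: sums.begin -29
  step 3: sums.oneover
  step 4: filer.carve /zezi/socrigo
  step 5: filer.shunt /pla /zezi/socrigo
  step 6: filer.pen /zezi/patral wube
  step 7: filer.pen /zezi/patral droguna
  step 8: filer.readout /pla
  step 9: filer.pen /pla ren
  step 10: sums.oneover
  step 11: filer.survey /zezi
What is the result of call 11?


Answer: [patral, socrigo/]

Derivation:
==> pen(p: /pla, c: nagristu)
<== created
==> begin(x: -29)
<== -29
==> oneover()
<== -1/29
==> carve(p: /zezi/socrigo)
<== ok
==> shunt(s: /pla, d: /zezi/socrigo)
<== ToolError: exists
==> pen(p: /zezi/patral, c: wube)
<== created
==> pen(p: /zezi/patral, c: droguna)
<== overwrote
==> readout(p: /pla)
<== nagristu
==> pen(p: /pla, c: ren)
<== overwrote
==> oneover()
<== -29
==> survey(p: /zezi)
<== [patral, socrigo/]


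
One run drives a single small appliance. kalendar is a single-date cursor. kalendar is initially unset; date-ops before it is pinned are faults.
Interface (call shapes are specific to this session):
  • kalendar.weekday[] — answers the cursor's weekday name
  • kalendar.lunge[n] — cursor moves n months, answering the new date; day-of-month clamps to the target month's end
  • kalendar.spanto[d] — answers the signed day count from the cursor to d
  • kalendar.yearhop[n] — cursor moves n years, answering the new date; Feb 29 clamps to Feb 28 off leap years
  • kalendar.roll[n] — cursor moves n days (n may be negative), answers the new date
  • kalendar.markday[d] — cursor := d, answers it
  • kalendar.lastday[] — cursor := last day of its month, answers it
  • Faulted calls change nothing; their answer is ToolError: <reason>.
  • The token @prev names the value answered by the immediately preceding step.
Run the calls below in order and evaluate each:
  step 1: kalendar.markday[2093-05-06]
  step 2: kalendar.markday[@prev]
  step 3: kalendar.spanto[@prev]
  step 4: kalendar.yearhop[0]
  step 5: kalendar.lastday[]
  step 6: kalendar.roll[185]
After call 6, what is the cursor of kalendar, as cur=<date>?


% 1. markday(d=2093-05-06) == 2093-05-06
% 2. markday(d=@prev) == 2093-05-06
% 3. spanto(d=@prev) == 0
% 4. yearhop(n=0) == 2093-05-06
% 5. lastday() == 2093-05-31
% 6. roll(n=185) == 2093-12-02

Answer: cur=2093-12-02


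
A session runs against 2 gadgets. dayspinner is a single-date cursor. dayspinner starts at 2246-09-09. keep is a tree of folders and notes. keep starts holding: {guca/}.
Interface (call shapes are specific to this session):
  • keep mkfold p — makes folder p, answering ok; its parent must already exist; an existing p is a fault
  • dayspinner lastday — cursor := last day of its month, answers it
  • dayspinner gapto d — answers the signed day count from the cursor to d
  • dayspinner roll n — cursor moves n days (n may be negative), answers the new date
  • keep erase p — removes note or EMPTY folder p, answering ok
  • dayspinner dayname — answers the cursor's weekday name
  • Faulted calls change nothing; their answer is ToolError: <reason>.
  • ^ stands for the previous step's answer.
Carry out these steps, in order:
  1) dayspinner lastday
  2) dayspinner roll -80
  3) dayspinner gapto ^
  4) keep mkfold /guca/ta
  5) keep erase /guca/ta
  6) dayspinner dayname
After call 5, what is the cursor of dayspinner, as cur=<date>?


Answer: cur=2246-07-12

Derivation:
# 1. dayspinner lastday() : 2246-09-30
# 2. dayspinner roll(n=-80) : 2246-07-12
# 3. dayspinner gapto(d=^) : 0
# 4. keep mkfold(p=/guca/ta) : ok
# 5. keep erase(p=/guca/ta) : ok
# 6. dayspinner dayname() : Sunday


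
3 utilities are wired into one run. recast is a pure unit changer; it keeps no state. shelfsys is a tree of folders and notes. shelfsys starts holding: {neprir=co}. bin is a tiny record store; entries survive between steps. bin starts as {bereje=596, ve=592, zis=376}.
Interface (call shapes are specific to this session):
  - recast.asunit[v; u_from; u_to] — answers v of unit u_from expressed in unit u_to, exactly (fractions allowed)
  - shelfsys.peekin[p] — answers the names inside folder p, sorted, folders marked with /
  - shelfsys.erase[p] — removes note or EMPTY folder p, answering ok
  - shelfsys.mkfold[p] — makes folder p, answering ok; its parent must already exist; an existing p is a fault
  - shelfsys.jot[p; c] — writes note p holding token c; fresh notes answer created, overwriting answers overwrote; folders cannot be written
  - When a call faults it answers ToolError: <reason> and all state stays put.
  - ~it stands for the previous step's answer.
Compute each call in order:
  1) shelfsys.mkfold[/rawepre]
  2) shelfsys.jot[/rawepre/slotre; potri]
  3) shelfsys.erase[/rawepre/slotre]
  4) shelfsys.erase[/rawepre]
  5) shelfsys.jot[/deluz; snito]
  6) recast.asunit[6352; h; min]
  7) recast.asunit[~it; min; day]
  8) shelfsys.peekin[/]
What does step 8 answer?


Answer: [deluz, neprir]

Derivation:
>>> shelfsys.mkfold p: /rawepre
[out] ok
>>> shelfsys.jot p: /rawepre/slotre c: potri
[out] created
>>> shelfsys.erase p: /rawepre/slotre
[out] ok
>>> shelfsys.erase p: /rawepre
[out] ok
>>> shelfsys.jot p: /deluz c: snito
[out] created
>>> recast.asunit v: 6352 u_from: h u_to: min
[out] 381120
>>> recast.asunit v: ~it u_from: min u_to: day
[out] 794/3
>>> shelfsys.peekin p: /
[out] [deluz, neprir]
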